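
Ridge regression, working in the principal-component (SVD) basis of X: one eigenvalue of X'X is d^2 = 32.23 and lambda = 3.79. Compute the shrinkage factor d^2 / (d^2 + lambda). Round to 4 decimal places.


Compute the denominator: 32.23 + 3.79 = 36.0200.
Shrinkage factor = 32.23 / 36.0200 = 0.8948.

0.8948


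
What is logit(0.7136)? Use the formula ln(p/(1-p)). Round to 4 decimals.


The odds are p/(1-p) = 0.7136 / 0.2864 = 2.4916.
logit(p) = ln(2.4916) = 0.9129.

0.9129


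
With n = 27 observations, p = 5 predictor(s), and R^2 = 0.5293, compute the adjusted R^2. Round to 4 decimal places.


Plug in: Adj R^2 = 1 - (1 - 0.5293) * 26/21.
= 1 - 0.4707 * 26/21
= 1 - 12.2382 / 21
= 1 - 0.5828 = 0.4172.

0.4172


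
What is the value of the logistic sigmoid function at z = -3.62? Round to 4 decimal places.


First, exp(3.6200) = 37.3376.
Then sigma(z) = 1/(1 + 37.3376) = 0.0261.

0.0261


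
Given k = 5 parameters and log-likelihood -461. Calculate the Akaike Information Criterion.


AIC = 2*5 - 2*(-461).
= 10 + 922 = 932.

932


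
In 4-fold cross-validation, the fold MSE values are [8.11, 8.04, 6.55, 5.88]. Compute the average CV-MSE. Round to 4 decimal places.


Total MSE across folds = 28.5800.
CV-MSE = 28.5800/4 = 7.1450.

7.1450


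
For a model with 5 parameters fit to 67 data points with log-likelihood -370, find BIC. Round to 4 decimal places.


k * ln(n) = 5 * ln(67) = 5 * 4.204693 = 21.023465.
-2 * loglik = -2 * (-370) = 740.
BIC = 21.023465 + 740 = 761.023465, which rounds to 761.0235.

761.0235


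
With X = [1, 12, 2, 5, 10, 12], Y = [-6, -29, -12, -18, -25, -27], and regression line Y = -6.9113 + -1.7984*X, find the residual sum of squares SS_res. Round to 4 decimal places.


Predicted values from Y = -6.9113 + -1.7984*X.
Residuals: [2.7097, -0.5079, -1.4919, -2.0967, -0.1047, 1.4921].
SSres = 16.4597.

16.4597


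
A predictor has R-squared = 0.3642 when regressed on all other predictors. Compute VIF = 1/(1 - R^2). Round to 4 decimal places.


VIF = 1 / (1 - 0.3642).
= 1 / 0.6358 = 1.5728.

1.5728


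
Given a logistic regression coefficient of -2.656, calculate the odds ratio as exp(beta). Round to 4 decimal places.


exp(-2.656) = 0.0702.
So the odds ratio is 0.0702.

0.0702


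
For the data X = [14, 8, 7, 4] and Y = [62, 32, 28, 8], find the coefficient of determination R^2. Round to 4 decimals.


Fit the OLS line: b0 = -11.2133, b1 = 5.2986.
SSres = 10.0474.
SStot = 1491.0000.
R^2 = 1 - 10.0474/1491.0000 = 0.9933.

0.9933


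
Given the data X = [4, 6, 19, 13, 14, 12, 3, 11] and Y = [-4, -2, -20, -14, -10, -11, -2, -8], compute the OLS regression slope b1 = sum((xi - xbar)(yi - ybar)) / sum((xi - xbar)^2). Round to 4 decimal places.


Calculate xbar = 10.2500, ybar = -8.8750.
S_xx = 211.5000, S_xy = -228.2500.
Using b1 = S_xy / S_xx = -228.2500 / 211.5000, we get b1 = -1.0792.

-1.0792


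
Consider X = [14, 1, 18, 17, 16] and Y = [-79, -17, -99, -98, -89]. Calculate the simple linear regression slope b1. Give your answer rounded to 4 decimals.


The sample means are xbar = 13.2000 and ybar = -76.4000.
Compute S_xx = 194.8000 and S_xy = -952.6000.
Slope b1 = S_xy / S_xx = -952.6000 / 194.8000 = -4.8901.

-4.8901


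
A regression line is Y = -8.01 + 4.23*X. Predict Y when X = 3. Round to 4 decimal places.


Predicted value:
Y = -8.01 + (4.23)(3) = -8.01 + 12.6900 = 4.6800.

4.6800


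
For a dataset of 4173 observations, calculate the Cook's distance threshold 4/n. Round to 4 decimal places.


Cook's distance cutoff = 4/n = 4/4173.
= 0.0010.

0.0010


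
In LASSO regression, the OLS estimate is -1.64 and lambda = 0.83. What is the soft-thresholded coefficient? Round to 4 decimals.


|beta_OLS| = 1.64.
lambda = 0.83.
Since |beta| > lambda, coefficient = sign(beta)*(|beta| - lambda) = -0.8100.
Result = -0.8100.

-0.8100


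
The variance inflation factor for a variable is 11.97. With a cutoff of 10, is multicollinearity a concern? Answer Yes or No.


The threshold is 10.
VIF = 11.97 is >= 10.
Multicollinearity indication: Yes.

Yes


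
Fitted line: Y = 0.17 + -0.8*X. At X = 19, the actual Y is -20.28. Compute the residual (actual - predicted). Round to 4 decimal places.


Predicted = 0.17 + -0.8 * 19 = -15.0300.
Residual = -20.28 - -15.0300 = -5.2500.

-5.2500


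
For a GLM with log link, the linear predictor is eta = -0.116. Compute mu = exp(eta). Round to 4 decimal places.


Apply the inverse link:
mu = e^-0.116 = 0.8905.

0.8905


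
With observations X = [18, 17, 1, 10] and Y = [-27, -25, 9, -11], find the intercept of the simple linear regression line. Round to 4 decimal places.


The slope is b1 = -2.1135.
Sample means are xbar = 11.5000 and ybar = -13.5000.
Intercept: b0 = -13.5000 - (-2.1135)(11.5000) = 10.8054.

10.8054


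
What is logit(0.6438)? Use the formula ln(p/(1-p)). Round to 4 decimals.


Compute the odds: 0.6438/0.3562 = 1.8074.
Take the natural log: ln(1.8074) = 0.5919.

0.5919


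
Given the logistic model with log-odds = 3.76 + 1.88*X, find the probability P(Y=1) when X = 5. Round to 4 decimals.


Linear predictor: z = 3.76 + 1.88 * 5 = 13.1600.
P = 1/(1 + exp(-13.1600)) = 1/(1 + 0.0000) = 1.0000.

1.0000


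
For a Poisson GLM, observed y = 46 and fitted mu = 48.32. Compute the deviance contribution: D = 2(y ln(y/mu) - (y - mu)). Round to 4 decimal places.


Compute y*ln(y/mu) = 46*ln(46/48.32) = 46*-0.049204 = -2.263384.
y - mu = -2.32.
D = 2*(-2.263384 - (-2.32)) = 0.113232, which rounds to 0.1132.

0.1132


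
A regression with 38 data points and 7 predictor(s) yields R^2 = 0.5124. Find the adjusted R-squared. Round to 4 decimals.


Plug in: Adj R^2 = 1 - (1 - 0.5124) * 37/30.
= 1 - 0.4876 * 37/30
= 1 - 18.0412 / 30
= 1 - 0.6014 = 0.3986.

0.3986


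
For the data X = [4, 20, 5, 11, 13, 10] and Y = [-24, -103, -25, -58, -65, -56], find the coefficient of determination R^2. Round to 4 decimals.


After computing the OLS fit (b0=-2.6047, b1=-5.0059):
SSres = 27.3274, SStot = 4274.8333.
R^2 = 1 - 27.3274/4274.8333 = 0.9936.

0.9936


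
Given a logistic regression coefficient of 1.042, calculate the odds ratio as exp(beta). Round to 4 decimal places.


Odds ratio = exp(beta) = exp(1.042).
= 2.8349.

2.8349


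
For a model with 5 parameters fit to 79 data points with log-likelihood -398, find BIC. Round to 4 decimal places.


Compute k*ln(n) = 5*ln(79) = 5*4.369448 = 21.847240.
Then -2*loglik = 796.
BIC = 21.847240 + 796 = 817.847240, which rounds to 817.8472.

817.8472


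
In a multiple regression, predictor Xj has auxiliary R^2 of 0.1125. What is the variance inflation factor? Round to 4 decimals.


Denominator: 1 - 0.1125 = 0.8875.
VIF = 1 / 0.8875 = 1.1268.

1.1268


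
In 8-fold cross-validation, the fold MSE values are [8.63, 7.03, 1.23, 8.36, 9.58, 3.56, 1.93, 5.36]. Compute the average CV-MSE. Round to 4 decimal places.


Sum of fold MSEs = 45.6800.
Average = 45.6800 / 8 = 5.7100.

5.7100


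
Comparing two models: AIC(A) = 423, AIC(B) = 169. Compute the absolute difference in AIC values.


Absolute difference = |423 - 169| = 254.
The model with lower AIC (B) is preferred.

254


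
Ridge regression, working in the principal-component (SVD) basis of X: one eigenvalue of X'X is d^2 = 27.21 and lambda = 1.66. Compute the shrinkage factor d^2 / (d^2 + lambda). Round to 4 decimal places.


Denominator = d^2 + lambda = 27.21 + 1.66 = 28.8700.
Shrinkage = 27.21 / 28.8700 = 0.9425.

0.9425


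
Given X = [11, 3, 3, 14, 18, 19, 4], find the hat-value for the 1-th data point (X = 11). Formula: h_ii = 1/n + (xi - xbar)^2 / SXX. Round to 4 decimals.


Mean of X: xbar = 10.2857.
SXX = 295.4286.
For X = 11: h = 1/7 + (11 - 10.2857)^2/295.4286 = 0.1446.

0.1446


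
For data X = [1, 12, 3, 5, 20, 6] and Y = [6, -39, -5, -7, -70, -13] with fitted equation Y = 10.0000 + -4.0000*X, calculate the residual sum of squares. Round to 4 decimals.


For each point, residual = actual - predicted.
Residuals: [0.0000, -1.0000, -3.0000, 3.0000, 0.0000, 1.0000].
Sum of squared residuals = 20.0000.

20.0000


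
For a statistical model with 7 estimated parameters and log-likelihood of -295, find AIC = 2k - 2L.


AIC = 2*7 - 2*(-295).
= 14 + 590 = 604.

604


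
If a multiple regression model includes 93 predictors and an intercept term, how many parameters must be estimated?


Total coefficients = number of predictors + 1 (for the intercept).
= 93 + 1 = 94.

94


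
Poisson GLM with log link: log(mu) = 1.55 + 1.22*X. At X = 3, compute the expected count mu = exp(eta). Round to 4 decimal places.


eta = 1.55 + 1.22 * 3 = 5.2100.
mu = exp(5.2100) = 183.0941.

183.0941


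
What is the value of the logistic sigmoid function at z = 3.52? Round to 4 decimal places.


Compute exp(-3.5200) = 0.0296.
Sigmoid = 1 / (1 + 0.0296) = 1 / 1.0296 = 0.9713.

0.9713


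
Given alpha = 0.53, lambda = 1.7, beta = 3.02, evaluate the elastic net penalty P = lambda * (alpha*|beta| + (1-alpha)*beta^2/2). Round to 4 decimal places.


Compute:
L1 = 0.53 * 3.02 = 1.6006.
L2 = 0.47 * 3.02^2 / 2 = 2.1433.
Penalty = 1.7 * (1.6006 + 2.1433) = 6.3646.

6.3646


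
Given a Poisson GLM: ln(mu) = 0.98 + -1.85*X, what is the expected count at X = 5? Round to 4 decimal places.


Compute eta = 0.98 + -1.85 * 5 = -8.2700.
Apply inverse link: mu = e^-8.2700 = 0.0003.

0.0003


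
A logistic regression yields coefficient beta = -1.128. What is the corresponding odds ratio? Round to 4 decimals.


The odds ratio is computed as:
OR = e^(-1.128) = 0.3237.

0.3237


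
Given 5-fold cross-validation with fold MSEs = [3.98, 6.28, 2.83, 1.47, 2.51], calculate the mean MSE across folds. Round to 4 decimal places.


Sum of fold MSEs = 17.0700.
Average = 17.0700 / 5 = 3.4140.

3.4140


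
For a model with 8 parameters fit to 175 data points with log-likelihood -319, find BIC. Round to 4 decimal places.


ln(175) = 5.164786.
k * ln(n) = 8 * 5.164786 = 41.318288.
-2L = 638.
BIC = 41.318288 + 638 = 679.318288, which rounds to 679.3183.

679.3183


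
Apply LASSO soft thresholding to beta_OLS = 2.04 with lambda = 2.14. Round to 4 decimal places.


Absolute value: |2.04| = 2.04.
Compare to lambda = 2.14.
Since |beta| <= lambda, the coefficient is set to 0.

0.0000


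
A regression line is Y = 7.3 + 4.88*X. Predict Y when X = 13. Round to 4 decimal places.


Predicted value:
Y = 7.3 + (4.88)(13) = 7.3 + 63.4400 = 70.7400.

70.7400


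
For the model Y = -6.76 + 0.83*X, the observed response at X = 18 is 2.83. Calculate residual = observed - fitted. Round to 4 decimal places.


Predicted = -6.76 + 0.83 * 18 = 8.1800.
Residual = 2.83 - 8.1800 = -5.3500.

-5.3500


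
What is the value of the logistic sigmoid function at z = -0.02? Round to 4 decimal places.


First, exp(0.0200) = 1.0202.
Then sigma(z) = 1/(1 + 1.0202) = 0.4950.

0.4950


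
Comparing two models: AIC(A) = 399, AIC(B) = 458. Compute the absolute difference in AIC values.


Compute |399 - 458| = 59.
Model A has the smaller AIC.

59


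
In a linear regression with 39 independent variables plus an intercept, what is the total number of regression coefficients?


Each predictor gets one coefficient, plus one intercept.
Total parameters = 39 + 1 = 40.

40


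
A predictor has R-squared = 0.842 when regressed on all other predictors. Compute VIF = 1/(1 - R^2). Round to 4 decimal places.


Denominator: 1 - 0.842 = 0.158.
VIF = 1 / 0.158 = 6.3291.

6.3291


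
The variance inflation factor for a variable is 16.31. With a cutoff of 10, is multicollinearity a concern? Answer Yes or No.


The threshold is 10.
VIF = 16.31 is >= 10.
Multicollinearity indication: Yes.

Yes


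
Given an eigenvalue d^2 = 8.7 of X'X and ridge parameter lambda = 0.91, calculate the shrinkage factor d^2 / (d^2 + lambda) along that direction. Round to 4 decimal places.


d^2 + lambda = 8.7 + 0.91 = 9.6100.
Shrinkage factor = 8.7/9.6100 = 0.9053.

0.9053


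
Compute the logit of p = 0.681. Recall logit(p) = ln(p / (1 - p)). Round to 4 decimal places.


Compute the odds: 0.681/0.319 = 2.1348.
Take the natural log: ln(2.1348) = 0.7584.

0.7584


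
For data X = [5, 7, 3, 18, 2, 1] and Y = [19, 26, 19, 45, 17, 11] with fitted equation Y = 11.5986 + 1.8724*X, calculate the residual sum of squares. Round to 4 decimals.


For each point, residual = actual - predicted.
Residuals: [-1.9606, 1.2946, 1.7842, -0.3018, 1.6566, -2.4710].
Sum of squared residuals = 17.6446.

17.6446


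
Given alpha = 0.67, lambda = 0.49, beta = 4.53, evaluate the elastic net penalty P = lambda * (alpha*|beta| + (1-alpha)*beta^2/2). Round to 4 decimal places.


alpha * |beta| = 0.67 * 4.53 = 3.0351.
(1-alpha) * beta^2/2 = 0.33 * 20.5209/2 = 3.3859.
Total = 0.49 * (3.0351 + 3.3859) = 3.1463.

3.1463


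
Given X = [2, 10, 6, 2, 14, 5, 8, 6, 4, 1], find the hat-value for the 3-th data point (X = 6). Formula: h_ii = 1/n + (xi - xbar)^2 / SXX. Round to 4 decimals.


Mean of X: xbar = 5.8000.
SXX = 145.6000.
For X = 6: h = 1/10 + (6 - 5.8000)^2/145.6000 = 0.1003.

0.1003


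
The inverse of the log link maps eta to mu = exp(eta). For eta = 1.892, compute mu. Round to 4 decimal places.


mu = exp(eta) = exp(1.892).
= 6.6326.

6.6326


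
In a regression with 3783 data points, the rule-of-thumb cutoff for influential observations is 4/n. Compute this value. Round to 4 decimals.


Cook's distance cutoff = 4/n = 4/3783.
= 0.0011.

0.0011


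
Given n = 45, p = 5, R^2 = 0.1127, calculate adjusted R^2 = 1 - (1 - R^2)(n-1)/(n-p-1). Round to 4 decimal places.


Adjusted R^2 = 1 - (1 - R^2) * (n-1)/(n-p-1).
(1 - R^2) = 0.8873.
(n-1)/(n-p-1) = 44/39.
(1 - R^2) * (n-1) = 0.8873 * 44 = 39.0412.
Divide by (n-p-1): 39.0412 / 39 = 1.0011.
Adj R^2 = 1 - 1.0011 = -0.0011.

-0.0011


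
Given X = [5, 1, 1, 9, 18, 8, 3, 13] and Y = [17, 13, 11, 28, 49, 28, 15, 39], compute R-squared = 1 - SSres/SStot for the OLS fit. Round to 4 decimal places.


The fitted line is Y = 8.7268 + 2.2446*X.
SSres = 16.8363, SStot = 1294.0000.
R^2 = 1 - SSres/SStot = 0.9870.

0.9870


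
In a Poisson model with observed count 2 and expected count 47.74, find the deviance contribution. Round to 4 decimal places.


First: ln(2/47.74) = -3.172622.
Then: 2 * -3.172622 = -6.345244.
y - mu = 2 - 47.74 = -45.74.
D = 2(-6.345244 - -45.74) = 78.789512, which rounds to 78.7895.

78.7895


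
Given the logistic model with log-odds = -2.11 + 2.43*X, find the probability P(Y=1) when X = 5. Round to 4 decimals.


Compute z = -2.11 + (2.43)(5) = 10.0400.
exp(-z) = 0.0000.
P = 1/(1 + 0.0000) = 1.0000.

1.0000


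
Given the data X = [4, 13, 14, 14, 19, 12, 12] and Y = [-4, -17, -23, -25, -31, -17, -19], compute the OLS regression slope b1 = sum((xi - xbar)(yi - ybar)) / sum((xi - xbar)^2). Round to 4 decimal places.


First compute the means: xbar = 12.5714, ybar = -19.4286.
Then S_xx = sum((xi - xbar)^2) = 119.7143.
S_xy = sum((xi - xbar)(yi - ybar)) = -220.2857.
b1 = S_xy / S_xx = -220.2857 / 119.7143 = -1.8401.

-1.8401


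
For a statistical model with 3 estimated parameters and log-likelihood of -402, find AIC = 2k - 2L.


AIC = 2k - 2*loglik = 2(3) - 2(-402).
= 6 + 804 = 810.

810


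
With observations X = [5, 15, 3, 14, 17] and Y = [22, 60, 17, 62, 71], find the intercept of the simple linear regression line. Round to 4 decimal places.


The slope is b1 = 3.9204.
Sample means are xbar = 10.8000 and ybar = 46.4000.
Intercept: b0 = 46.4000 - (3.9204)(10.8000) = 4.0597.

4.0597


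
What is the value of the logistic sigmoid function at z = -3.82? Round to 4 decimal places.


Compute exp(3.8200) = 45.6042.
Sigmoid = 1 / (1 + 45.6042) = 1 / 46.6042 = 0.0215.

0.0215


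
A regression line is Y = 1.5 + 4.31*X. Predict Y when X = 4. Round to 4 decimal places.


Substitute X = 4 into the equation:
Y = 1.5 + 4.31 * 4 = 1.5 + 17.2400 = 18.7400.

18.7400


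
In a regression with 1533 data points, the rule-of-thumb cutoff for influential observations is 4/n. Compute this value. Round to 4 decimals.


Using the rule of thumb:
Threshold = 4 / 1533 = 0.0026.

0.0026


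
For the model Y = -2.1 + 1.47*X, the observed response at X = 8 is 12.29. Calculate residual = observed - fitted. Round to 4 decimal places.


Compute yhat = -2.1 + (1.47)(8) = 9.6600.
Residual = actual - predicted = 12.29 - 9.6600 = 2.6300.

2.6300


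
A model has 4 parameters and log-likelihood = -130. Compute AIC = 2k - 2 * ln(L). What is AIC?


AIC = 2*4 - 2*(-130).
= 8 + 260 = 268.

268


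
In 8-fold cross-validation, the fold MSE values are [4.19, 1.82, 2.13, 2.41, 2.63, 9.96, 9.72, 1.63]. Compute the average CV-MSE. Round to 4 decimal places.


Sum of fold MSEs = 34.4900.
Average = 34.4900 / 8 = 4.3113.

4.3113


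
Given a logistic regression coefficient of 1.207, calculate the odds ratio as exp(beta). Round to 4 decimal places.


The odds ratio is computed as:
OR = e^(1.207) = 3.3434.

3.3434


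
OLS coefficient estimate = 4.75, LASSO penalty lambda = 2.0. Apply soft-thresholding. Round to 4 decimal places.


|beta_OLS| = 4.75.
lambda = 2.0.
Since |beta| > lambda, coefficient = sign(beta)*(|beta| - lambda) = 2.7500.
Result = 2.7500.

2.7500


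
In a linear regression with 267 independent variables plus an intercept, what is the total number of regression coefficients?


Total coefficients = number of predictors + 1 (for the intercept).
= 267 + 1 = 268.

268


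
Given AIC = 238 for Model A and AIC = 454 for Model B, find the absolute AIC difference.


|AIC_A - AIC_B| = |238 - 454| = 216.
Model A is preferred (lower AIC).

216


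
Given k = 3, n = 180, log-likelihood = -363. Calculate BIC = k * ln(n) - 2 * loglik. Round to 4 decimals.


k * ln(n) = 3 * ln(180) = 3 * 5.192957 = 15.578871.
-2 * loglik = -2 * (-363) = 726.
BIC = 15.578871 + 726 = 741.578871, which rounds to 741.5789.

741.5789


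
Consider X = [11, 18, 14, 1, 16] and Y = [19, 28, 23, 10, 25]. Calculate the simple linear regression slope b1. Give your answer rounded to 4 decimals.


Calculate xbar = 12.0000, ybar = 21.0000.
S_xx = 178.0000, S_xy = 185.0000.
Using b1 = S_xy / S_xx = 185.0000 / 178.0000, we get b1 = 1.0393.

1.0393


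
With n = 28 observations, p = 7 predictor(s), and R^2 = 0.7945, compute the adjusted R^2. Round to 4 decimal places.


Plug in: Adj R^2 = 1 - (1 - 0.7945) * 27/20.
= 1 - 0.2055 * 27/20
= 1 - 5.5485 / 20
= 1 - 0.2774 = 0.7226.

0.7226


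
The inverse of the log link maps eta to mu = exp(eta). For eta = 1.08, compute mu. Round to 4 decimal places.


Apply the inverse link:
mu = e^1.08 = 2.9447.

2.9447


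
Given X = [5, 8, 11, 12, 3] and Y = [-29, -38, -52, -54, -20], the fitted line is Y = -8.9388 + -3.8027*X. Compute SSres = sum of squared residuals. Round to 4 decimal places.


Predicted values from Y = -8.9388 + -3.8027*X.
Residuals: [-1.0477, 1.3604, -1.2315, 0.5712, 0.3469].
SSres = 4.9116.

4.9116


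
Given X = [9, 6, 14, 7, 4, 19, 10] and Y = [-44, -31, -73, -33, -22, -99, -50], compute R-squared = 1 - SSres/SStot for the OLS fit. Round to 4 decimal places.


After computing the OLS fit (b0=1.4820, b1=-5.2518):
SSres = 17.9281, SStot = 4399.4286.
R^2 = 1 - 17.9281/4399.4286 = 0.9959.

0.9959


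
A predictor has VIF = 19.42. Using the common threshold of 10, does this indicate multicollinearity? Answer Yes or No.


Check: VIF = 19.42 vs threshold = 10.
Since 19.42 >= 10, the answer is Yes.

Yes


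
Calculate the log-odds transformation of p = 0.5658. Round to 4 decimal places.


The odds are p/(1-p) = 0.5658 / 0.4342 = 1.3031.
logit(p) = ln(1.3031) = 0.2647.

0.2647


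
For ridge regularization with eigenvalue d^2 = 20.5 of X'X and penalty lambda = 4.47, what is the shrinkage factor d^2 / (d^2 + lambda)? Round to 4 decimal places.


Denominator = d^2 + lambda = 20.5 + 4.47 = 24.9700.
Shrinkage = 20.5 / 24.9700 = 0.8210.

0.8210


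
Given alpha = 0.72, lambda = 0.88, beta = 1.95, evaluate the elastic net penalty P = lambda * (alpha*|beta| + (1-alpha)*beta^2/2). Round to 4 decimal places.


alpha * |beta| = 0.72 * 1.95 = 1.4040.
(1-alpha) * beta^2/2 = 0.28 * 3.8025/2 = 0.5324.
Total = 0.88 * (1.4040 + 0.5324) = 1.7040.

1.7040


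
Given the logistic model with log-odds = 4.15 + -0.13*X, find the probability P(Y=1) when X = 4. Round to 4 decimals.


Linear predictor: z = 4.15 + -0.13 * 4 = 3.6300.
P = 1/(1 + exp(-3.6300)) = 1/(1 + 0.0265) = 0.9742.

0.9742


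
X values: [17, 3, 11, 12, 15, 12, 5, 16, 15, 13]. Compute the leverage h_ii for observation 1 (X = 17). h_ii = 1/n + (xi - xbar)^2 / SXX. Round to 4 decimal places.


Compute xbar = 11.9000 with n = 10 observations.
SXX = 190.9000.
Leverage = 1/10 + (17 - 11.9000)^2/190.9000 = 0.2362.

0.2362


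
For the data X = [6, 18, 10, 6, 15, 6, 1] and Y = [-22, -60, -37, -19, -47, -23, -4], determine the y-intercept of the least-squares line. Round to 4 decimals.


The slope is b1 = -3.1854.
Sample means are xbar = 8.8571 and ybar = -30.2857.
Intercept: b0 = -30.2857 - (-3.1854)(8.8571) = -2.0725.

-2.0725


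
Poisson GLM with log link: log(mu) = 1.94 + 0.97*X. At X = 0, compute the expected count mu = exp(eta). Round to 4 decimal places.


Linear predictor: eta = 1.94 + (0.97)(0) = 1.9400.
Expected count: mu = exp(1.9400) = 6.9588.

6.9588


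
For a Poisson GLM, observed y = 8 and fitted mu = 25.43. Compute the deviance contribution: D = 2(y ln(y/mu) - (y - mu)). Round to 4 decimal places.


Compute y*ln(y/mu) = 8*ln(8/25.43) = 8*-1.156488 = -9.251904.
y - mu = -17.43.
D = 2*(-9.251904 - (-17.43)) = 16.356192, which rounds to 16.3562.

16.3562


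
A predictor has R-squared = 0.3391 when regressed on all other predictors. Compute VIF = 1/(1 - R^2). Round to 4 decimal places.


Using VIF = 1/(1 - R^2_j):
1 - 0.3391 = 0.6609.
VIF = 1.5131.

1.5131


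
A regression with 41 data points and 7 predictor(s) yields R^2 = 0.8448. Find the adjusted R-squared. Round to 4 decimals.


Plug in: Adj R^2 = 1 - (1 - 0.8448) * 40/33.
= 1 - 0.1552 * 40/33
= 1 - 6.2080 / 33
= 1 - 0.1881 = 0.8119.

0.8119


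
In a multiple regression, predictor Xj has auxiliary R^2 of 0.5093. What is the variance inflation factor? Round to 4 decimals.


Denominator: 1 - 0.5093 = 0.4907.
VIF = 1 / 0.4907 = 2.0379.

2.0379


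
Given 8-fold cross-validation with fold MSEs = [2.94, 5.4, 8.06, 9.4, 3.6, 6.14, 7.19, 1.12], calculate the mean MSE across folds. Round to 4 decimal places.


Sum of fold MSEs = 43.8500.
Average = 43.8500 / 8 = 5.4813.

5.4813


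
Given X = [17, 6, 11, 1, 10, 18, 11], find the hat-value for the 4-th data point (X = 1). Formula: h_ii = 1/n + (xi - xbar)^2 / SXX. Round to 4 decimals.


Mean of X: xbar = 10.5714.
SXX = 209.7143.
For X = 1: h = 1/7 + (1 - 10.5714)^2/209.7143 = 0.5797.

0.5797


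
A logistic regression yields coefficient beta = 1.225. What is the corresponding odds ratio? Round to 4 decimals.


The odds ratio is computed as:
OR = e^(1.225) = 3.4042.

3.4042


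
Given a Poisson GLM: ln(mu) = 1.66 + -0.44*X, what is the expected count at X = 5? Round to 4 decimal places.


Linear predictor: eta = 1.66 + (-0.44)(5) = -0.5400.
Expected count: mu = exp(-0.5400) = 0.5827.

0.5827


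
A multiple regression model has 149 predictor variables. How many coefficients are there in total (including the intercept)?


Including the intercept, the model has 149 predictor coefficients + 1 intercept.
Total = 150.

150


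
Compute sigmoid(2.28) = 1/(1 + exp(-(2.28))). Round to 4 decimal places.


exp(-2.2800) = 0.1023.
1 + exp(-z) = 1.1023.
sigmoid = 1/1.1023 = 0.9072.

0.9072


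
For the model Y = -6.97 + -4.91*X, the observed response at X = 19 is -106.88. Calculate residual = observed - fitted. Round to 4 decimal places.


Fitted value at X = 19 is yhat = -6.97 + -4.91*19 = -100.2600.
Residual = -106.88 - -100.2600 = -6.6200.

-6.6200


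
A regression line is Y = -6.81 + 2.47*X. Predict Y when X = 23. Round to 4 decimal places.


Plug X = 23 into Y = -6.81 + 2.47*X:
Y = -6.81 + 56.8100 = 50.0000.

50.0000


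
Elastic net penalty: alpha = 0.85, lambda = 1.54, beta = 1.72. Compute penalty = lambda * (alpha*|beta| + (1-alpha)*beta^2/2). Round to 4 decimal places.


L1 component = 0.85 * |1.72| = 1.4620.
L2 component = 0.15 * 1.72^2 / 2 = 0.2219.
Penalty = 1.54 * (1.4620 + 0.2219) = 1.54 * 1.6839 = 2.5932.

2.5932


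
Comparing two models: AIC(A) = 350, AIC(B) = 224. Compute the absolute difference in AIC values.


Compute |350 - 224| = 126.
Model B has the smaller AIC.

126


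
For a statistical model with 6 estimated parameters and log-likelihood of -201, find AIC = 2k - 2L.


AIC = 2k - 2*loglik = 2(6) - 2(-201).
= 12 + 402 = 414.

414


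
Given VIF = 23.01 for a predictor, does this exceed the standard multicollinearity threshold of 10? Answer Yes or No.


The threshold is 10.
VIF = 23.01 is >= 10.
Multicollinearity indication: Yes.

Yes


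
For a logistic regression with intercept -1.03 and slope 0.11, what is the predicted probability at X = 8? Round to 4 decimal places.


Linear predictor: z = -1.03 + 0.11 * 8 = -0.1500.
P = 1/(1 + exp(0.1500)) = 1/(1 + 1.1618) = 0.4626.

0.4626


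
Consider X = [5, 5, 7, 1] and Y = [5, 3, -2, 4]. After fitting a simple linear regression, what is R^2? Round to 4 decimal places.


The fitted line is Y = 6.0526 + -0.7895*X.
SSres = 17.1579, SStot = 29.0000.
R^2 = 1 - SSres/SStot = 0.4083.

0.4083


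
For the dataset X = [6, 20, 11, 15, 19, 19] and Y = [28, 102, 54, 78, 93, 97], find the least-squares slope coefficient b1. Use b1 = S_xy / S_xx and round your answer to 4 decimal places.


Calculate xbar = 15.0000, ybar = 75.3333.
S_xx = 154.0000, S_xy = 802.0000.
Using b1 = S_xy / S_xx = 802.0000 / 154.0000, we get b1 = 5.2078.

5.2078


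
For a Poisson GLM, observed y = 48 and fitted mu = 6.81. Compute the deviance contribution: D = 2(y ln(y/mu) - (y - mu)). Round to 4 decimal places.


First: ln(48/6.81) = 1.952809.
Then: 48 * 1.952809 = 93.734832.
y - mu = 48 - 6.81 = 41.19.
D = 2(93.734832 - 41.19) = 105.089664, which rounds to 105.0897.

105.0897


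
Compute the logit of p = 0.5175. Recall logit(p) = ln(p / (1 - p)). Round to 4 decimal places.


The odds are p/(1-p) = 0.5175 / 0.4825 = 1.0725.
logit(p) = ln(1.0725) = 0.0700.

0.0700


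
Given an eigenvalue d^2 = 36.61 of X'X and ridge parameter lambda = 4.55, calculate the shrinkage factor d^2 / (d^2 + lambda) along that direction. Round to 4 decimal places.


Denominator = d^2 + lambda = 36.61 + 4.55 = 41.1600.
Shrinkage = 36.61 / 41.1600 = 0.8895.

0.8895


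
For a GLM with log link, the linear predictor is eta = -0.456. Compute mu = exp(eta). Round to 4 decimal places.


The inverse log link gives:
mu = exp(-0.456) = 0.6338.

0.6338


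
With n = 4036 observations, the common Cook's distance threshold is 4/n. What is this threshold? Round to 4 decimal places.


The threshold is 4/n.
4/4036 = 0.0010.

0.0010


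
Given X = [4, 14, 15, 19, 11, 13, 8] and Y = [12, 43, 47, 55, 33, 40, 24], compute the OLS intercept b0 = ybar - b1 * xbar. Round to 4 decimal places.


Compute b1 = 2.9653 from the OLS formula.
With xbar = 12.0000 and ybar = 36.2857, the intercept is:
b0 = 36.2857 - 2.9653 * 12.0000 = 0.7024.

0.7024


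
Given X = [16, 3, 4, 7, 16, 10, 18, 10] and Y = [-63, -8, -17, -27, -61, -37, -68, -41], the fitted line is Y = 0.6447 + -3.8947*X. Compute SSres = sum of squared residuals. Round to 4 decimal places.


For each point, residual = actual - predicted.
Residuals: [-1.3295, 3.0394, -2.0659, -0.3818, 0.6705, 1.3023, 1.4599, -2.6977].
Sum of squared residuals = 26.9737.

26.9737


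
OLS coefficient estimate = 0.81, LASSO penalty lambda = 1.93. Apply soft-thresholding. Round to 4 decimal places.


Absolute value: |0.81| = 0.81.
Compare to lambda = 1.93.
Since |beta| <= lambda, the coefficient is set to 0.

0.0000


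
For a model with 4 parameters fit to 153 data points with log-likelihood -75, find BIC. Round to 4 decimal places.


ln(153) = 5.030438.
k * ln(n) = 4 * 5.030438 = 20.121752.
-2L = 150.
BIC = 20.121752 + 150 = 170.121752, which rounds to 170.1218.

170.1218


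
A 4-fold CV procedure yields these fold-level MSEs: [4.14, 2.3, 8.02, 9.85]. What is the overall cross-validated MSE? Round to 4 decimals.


Sum of fold MSEs = 24.3100.
Average = 24.3100 / 4 = 6.0775.

6.0775


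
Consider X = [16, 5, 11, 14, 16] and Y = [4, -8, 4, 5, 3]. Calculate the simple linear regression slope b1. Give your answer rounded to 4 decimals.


Calculate xbar = 12.4000, ybar = 1.6000.
S_xx = 85.2000, S_xy = 86.8000.
Using b1 = S_xy / S_xx = 86.8000 / 85.2000, we get b1 = 1.0188.

1.0188


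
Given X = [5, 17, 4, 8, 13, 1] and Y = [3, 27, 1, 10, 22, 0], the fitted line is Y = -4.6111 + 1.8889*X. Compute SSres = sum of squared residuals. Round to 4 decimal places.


Predicted values from Y = -4.6111 + 1.8889*X.
Residuals: [-1.8334, -0.5002, -1.9445, -0.5001, 2.0554, 2.7222].
SSres = 19.2778.

19.2778


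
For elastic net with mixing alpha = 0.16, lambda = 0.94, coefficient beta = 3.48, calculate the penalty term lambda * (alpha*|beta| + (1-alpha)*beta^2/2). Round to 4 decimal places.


L1 component = 0.16 * |3.48| = 0.5568.
L2 component = 0.84 * 3.48^2 / 2 = 5.0864.
Penalty = 0.94 * (0.5568 + 5.0864) = 0.94 * 5.6432 = 5.3046.

5.3046


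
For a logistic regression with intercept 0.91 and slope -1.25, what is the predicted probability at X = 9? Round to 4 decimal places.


Linear predictor: z = 0.91 + -1.25 * 9 = -10.3400.
P = 1/(1 + exp(10.3400)) = 1/(1 + 30946.0300) = 0.0000.

0.0000


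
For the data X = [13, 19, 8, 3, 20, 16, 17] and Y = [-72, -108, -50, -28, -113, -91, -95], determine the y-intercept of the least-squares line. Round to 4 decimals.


Compute b1 = -5.0302 from the OLS formula.
With xbar = 13.7143 and ybar = -79.5714, the intercept is:
b0 = -79.5714 - -5.0302 * 13.7143 = -10.5852.

-10.5852


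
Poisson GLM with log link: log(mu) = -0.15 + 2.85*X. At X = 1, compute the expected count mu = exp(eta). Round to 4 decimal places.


Compute eta = -0.15 + 2.85 * 1 = 2.7000.
Apply inverse link: mu = e^2.7000 = 14.8797.

14.8797


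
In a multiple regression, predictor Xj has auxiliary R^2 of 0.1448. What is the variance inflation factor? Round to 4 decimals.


Using VIF = 1/(1 - R^2_j):
1 - 0.1448 = 0.8552.
VIF = 1.1693.

1.1693


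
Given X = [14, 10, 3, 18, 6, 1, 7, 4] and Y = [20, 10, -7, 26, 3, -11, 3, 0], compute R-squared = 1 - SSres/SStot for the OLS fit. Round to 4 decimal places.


After computing the OLS fit (b0=-11.5492, b1=2.1650):
SSres = 21.1070, SStot = 1122.0000.
R^2 = 1 - 21.1070/1122.0000 = 0.9812.

0.9812


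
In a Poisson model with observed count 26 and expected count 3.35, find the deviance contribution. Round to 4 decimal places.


Compute y*ln(y/mu) = 26*ln(26/3.35) = 26*2.049136 = 53.277536.
y - mu = 22.65.
D = 2*(53.277536 - (22.65)) = 61.255072, which rounds to 61.2551.

61.2551


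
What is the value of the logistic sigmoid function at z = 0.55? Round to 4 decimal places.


exp(-0.5500) = 0.5769.
1 + exp(-z) = 1.5769.
sigmoid = 1/1.5769 = 0.6341.

0.6341


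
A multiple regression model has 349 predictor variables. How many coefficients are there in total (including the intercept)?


Each predictor gets one coefficient, plus one intercept.
Total parameters = 349 + 1 = 350.

350


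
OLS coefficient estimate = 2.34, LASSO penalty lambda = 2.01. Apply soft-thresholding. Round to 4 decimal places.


Absolute value: |2.34| = 2.34.
Compare to lambda = 2.01.
Since |beta| > lambda, coefficient = sign(beta)*(|beta| - lambda) = 0.3300.

0.3300


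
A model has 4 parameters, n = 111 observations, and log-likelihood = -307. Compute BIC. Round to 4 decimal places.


k * ln(n) = 4 * ln(111) = 4 * 4.709530 = 18.838120.
-2 * loglik = -2 * (-307) = 614.
BIC = 18.838120 + 614 = 632.838120, which rounds to 632.8381.

632.8381


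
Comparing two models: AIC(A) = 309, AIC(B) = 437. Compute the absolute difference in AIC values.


|AIC_A - AIC_B| = |309 - 437| = 128.
Model A is preferred (lower AIC).

128


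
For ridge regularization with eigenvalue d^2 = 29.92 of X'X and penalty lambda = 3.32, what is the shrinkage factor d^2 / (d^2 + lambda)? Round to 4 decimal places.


Compute the denominator: 29.92 + 3.32 = 33.2400.
Shrinkage factor = 29.92 / 33.2400 = 0.9001.

0.9001


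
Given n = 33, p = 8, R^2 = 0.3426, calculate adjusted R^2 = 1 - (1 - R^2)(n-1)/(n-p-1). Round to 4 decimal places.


Plug in: Adj R^2 = 1 - (1 - 0.3426) * 32/24.
= 1 - 0.6574 * 32/24
= 1 - 21.0368 / 24
= 1 - 0.8765 = 0.1235.

0.1235


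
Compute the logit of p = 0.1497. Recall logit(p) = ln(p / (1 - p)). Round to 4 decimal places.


1 - p = 0.8503.
p/(1-p) = 0.1761.
logit = ln(0.1761) = -1.7370.

-1.7370


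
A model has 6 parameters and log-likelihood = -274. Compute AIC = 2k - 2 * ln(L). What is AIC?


AIC = 2*6 - 2*(-274).
= 12 + 548 = 560.

560


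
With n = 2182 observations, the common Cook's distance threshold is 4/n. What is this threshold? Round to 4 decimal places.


Cook's distance cutoff = 4/n = 4/2182.
= 0.0018.

0.0018


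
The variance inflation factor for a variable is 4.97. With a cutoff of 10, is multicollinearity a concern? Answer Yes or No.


The threshold is 10.
VIF = 4.97 is < 10.
Multicollinearity indication: No.

No


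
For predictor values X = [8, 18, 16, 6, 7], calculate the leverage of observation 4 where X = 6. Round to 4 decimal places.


Mean of X: xbar = 11.0000.
SXX = 124.0000.
For X = 6: h = 1/5 + (6 - 11.0000)^2/124.0000 = 0.4016.

0.4016


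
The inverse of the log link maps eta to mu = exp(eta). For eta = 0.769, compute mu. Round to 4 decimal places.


The inverse log link gives:
mu = exp(0.769) = 2.1576.

2.1576


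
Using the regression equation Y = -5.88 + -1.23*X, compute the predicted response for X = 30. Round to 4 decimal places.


Plug X = 30 into Y = -5.88 + -1.23*X:
Y = -5.88 + -36.9000 = -42.7800.

-42.7800


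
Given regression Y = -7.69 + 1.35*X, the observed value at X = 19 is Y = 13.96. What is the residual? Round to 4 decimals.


Compute yhat = -7.69 + (1.35)(19) = 17.9600.
Residual = actual - predicted = 13.96 - 17.9600 = -4.0000.

-4.0000


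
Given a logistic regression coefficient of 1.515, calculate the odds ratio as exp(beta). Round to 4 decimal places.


Odds ratio = exp(beta) = exp(1.515).
= 4.5494.

4.5494


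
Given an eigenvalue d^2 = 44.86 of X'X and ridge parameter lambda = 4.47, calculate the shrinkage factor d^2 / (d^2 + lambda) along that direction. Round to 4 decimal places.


Denominator = d^2 + lambda = 44.86 + 4.47 = 49.3300.
Shrinkage = 44.86 / 49.3300 = 0.9094.

0.9094


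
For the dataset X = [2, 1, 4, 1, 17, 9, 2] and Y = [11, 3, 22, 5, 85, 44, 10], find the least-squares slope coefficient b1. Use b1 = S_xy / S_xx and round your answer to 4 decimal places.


The sample means are xbar = 5.1429 and ybar = 25.7143.
Compute S_xx = 210.8571 and S_xy = 1053.2857.
Slope b1 = S_xy / S_xx = 1053.2857 / 210.8571 = 4.9953.

4.9953


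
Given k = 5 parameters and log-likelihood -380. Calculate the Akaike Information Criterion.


Compute:
2k = 2*5 = 10.
-2*loglik = -2*(-380) = 760.
AIC = 10 + 760 = 770.

770


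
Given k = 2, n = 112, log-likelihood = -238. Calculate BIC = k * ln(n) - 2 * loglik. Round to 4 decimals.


ln(112) = 4.718499.
k * ln(n) = 2 * 4.718499 = 9.436998.
-2L = 476.
BIC = 9.436998 + 476 = 485.436998, which rounds to 485.4370.

485.4370


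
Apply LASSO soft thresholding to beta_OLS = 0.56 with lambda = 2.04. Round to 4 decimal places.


|beta_OLS| = 0.56.
lambda = 2.04.
Since |beta| <= lambda, the coefficient is set to 0.
Result = 0.0000.

0.0000


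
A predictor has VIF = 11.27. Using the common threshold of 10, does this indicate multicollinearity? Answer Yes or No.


The threshold is 10.
VIF = 11.27 is >= 10.
Multicollinearity indication: Yes.

Yes


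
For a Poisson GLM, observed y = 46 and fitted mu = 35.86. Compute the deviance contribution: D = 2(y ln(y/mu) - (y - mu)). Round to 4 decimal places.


y/mu = 46/35.86 = 1.282766 (approx.), and ln(46/35.86) = 0.249019.
y * ln(y/mu) = 46 * 0.249019 = 11.454874.
y - mu = 10.14.
D = 2 * (11.454874 - 10.14) = 2.629748, which rounds to 2.6297.

2.6297


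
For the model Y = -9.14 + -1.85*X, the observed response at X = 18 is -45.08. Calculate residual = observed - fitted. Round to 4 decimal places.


Predicted = -9.14 + -1.85 * 18 = -42.4400.
Residual = -45.08 - -42.4400 = -2.6400.

-2.6400


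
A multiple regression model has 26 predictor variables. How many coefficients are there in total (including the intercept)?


Including the intercept, the model has 26 predictor coefficients + 1 intercept.
Total = 27.

27


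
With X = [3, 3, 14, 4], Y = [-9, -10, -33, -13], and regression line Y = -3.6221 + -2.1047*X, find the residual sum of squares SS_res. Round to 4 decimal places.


Predicted values from Y = -3.6221 + -2.1047*X.
Residuals: [0.9362, -0.0638, 0.0879, -0.9591].
SSres = 1.8081.

1.8081


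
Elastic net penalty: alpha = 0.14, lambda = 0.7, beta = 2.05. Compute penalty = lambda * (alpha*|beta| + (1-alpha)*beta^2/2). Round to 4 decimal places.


alpha * |beta| = 0.14 * 2.05 = 0.2870.
(1-alpha) * beta^2/2 = 0.86 * 4.2025/2 = 1.8071.
Total = 0.7 * (0.2870 + 1.8071) = 1.4659.

1.4659


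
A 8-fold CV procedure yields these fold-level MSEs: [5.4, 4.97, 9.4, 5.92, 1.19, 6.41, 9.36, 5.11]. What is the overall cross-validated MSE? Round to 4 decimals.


Add all fold MSEs: 47.7600.
Divide by k = 8: 47.7600/8 = 5.9700.

5.9700


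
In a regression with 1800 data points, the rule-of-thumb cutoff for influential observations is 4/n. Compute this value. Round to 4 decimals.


The threshold is 4/n.
4/1800 = 0.0022.

0.0022


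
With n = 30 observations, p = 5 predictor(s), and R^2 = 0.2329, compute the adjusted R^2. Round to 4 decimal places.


Using the formula:
(1 - 0.2329) = 0.7671.
Multiply by 29/24: 0.7671 * 29 = 22.2459, then 22.2459 / 24 = 0.9269.
Adj R^2 = 1 - 0.9269 = 0.0731.

0.0731


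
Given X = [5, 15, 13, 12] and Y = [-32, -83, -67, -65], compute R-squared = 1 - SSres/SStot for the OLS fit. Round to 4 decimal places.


After computing the OLS fit (b0=-6.7885, b1=-4.8855):
SSres = 20.2555, SStot = 1374.7500.
R^2 = 1 - 20.2555/1374.7500 = 0.9853.

0.9853


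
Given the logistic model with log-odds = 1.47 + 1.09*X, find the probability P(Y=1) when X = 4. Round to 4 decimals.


Compute z = 1.47 + (1.09)(4) = 5.8300.
exp(-z) = 0.0029.
P = 1/(1 + 0.0029) = 0.9971.

0.9971


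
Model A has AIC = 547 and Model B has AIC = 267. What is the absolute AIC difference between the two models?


|AIC_A - AIC_B| = |547 - 267| = 280.
Model B is preferred (lower AIC).

280


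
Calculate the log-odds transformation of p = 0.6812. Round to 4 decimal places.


1 - p = 0.3188.
p/(1-p) = 2.1368.
logit = ln(2.1368) = 0.7593.

0.7593


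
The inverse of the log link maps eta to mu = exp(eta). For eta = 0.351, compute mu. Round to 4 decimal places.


The inverse log link gives:
mu = exp(0.351) = 1.4205.

1.4205


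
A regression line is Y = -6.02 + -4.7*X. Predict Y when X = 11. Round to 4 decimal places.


Predicted value:
Y = -6.02 + (-4.7)(11) = -6.02 + -51.7000 = -57.7200.

-57.7200


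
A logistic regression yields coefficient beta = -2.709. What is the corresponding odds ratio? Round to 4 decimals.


The odds ratio is computed as:
OR = e^(-2.709) = 0.0666.

0.0666
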